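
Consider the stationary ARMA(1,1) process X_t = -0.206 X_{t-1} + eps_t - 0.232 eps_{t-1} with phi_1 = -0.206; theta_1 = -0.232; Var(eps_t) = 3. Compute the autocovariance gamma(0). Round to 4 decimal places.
\gamma(0) = 3.6010

Multiply the model equation by X_{t-k} and take expectations. With theta_0 = psi_0 = 1 and psi_j the MA(infinity) weights, this gives
  gamma(k) - sum_i phi_i gamma(k-i) = c_k,
  c_k = sigma^2 * sum_{j=k..q} theta_j psi_{j-k}   (c_k = 0 for k > q),
using gamma(-m) = gamma(m).
psi-weights needed (psi_j = theta_j + sum_i phi_i psi_{j-i}):
  psi_1 = theta_1 + phi_1 = -0.232 + (-0.206) = -0.438
Right-hand sides:
  c_0 = sigma^2 (1 + theta_1 psi_1) = 3 * (1 + (-0.232)(-0.438)) = 3 * 1.101616 = 3.304848
  c_1 = sigma^2 theta_1 = 3 * (-0.232) = -0.696
  c_2 = 0
Equations for k = 0 and k = 1 (AR order 1):
  gamma(0) = phi_1 gamma(1) + c_0
  gamma(1) = phi_1 gamma(0) + c_1
Substituting the second into the first: gamma(0) (1 - phi_1^2) = c_0 + phi_1 c_1, so
  gamma(0) = (c_0 + phi_1 c_1) / (1 - phi_1^2) = (3.304848 + (-0.206)(-0.696)) / (1 - (-0.206)^2) = 3.448224 / 0.957564 = 3.601038.
Therefore gamma(0) = 3.6010 (to 4 decimal places).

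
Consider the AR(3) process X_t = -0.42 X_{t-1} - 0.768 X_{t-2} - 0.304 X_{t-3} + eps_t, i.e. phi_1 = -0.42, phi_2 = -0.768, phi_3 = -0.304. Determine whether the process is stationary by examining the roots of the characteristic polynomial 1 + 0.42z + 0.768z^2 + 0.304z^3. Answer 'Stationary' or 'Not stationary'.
\text{Stationary}

The AR(p) characteristic polynomial is P(z) = 1 + 0.42z + 0.768z^2 + 0.304z^3.
Stationarity requires all roots to lie outside the unit circle, i.e. |z| > 1 for every root.
Degree 3: look for a simple real root z0 first, then factor out (1 - z/z0) and solve the remaining quadratic.
Testing z0 = -2.5: P(-2.5) = 1 + (0.42)(-2.5) + (0.768)(-2.5)^2 + (0.304)(-2.5)^3
  = 1 + (-1.05) + (4.8) + (-4.75) = 0.  So z_0 = -2.5 is a root, |z_0| = 2.5.
Divide out the factor (1 + 0.4 z) = (1 - z/z0) (since 1/z0 = -0.4):
  P(z) = (1 + 0.4 z)(1 + (0.02) z + (0.76) z^2)
  [check: z-coef 0.02 - (-0.4) = 0.42; z^2-coef 0.76 - (-0.4)(0.02) = 0.768; z^3-coef -(-0.4)(0.76) = 0.304.]
Remaining roots from the quadratic factor 1 + (0.02) z + (0.76) z^2:
  Set 1 + (0.02) z + (0.76) z^2 = 0, i.e. a z^2 + b z + c = 0 with a = 0.76, b = 0.02, c = 1.
  Discriminant D = b^2 - 4ac = (0.02)^2 - 4*(0.76)*1 = 0.0004 - (3.04) = -3.0396.
  D < 0, so the roots are the complex-conjugate pair z = (-b +/- i sqrt(-D)) / (2a) = -0.0132 +/- 1.147i.
  For a conjugate pair |z|^2 = z * conj(z) = (product of roots) = c/a = 1/(0.76) = 1.315789, so |z| = sqrt(1.315789) = 1.1471 for both roots.
Moduli of all roots: 2.5000, 1.1471, 1.1471.
All moduli strictly greater than 1? Yes.
Verdict: Stationary.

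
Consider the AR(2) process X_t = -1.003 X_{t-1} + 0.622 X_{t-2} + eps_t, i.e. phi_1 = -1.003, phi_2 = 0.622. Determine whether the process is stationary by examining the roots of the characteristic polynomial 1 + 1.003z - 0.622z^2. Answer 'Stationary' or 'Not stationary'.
\text{Not stationary}

The AR(p) characteristic polynomial is P(z) = 1 + 1.003z - 0.622z^2.
Stationarity requires all roots to lie outside the unit circle, i.e. |z| > 1 for every root.
Set 1 + (1.003) z + (-0.622) z^2 = 0, i.e. a z^2 + b z + c = 0 with a = -0.622, b = 1.003, c = 1.
Discriminant D = b^2 - 4ac = (1.003)^2 - 4*(-0.622)*1 = 1.006009 - (-2.488) = 3.494009.
D >= 0, so the roots are real: z = (-b +/- sqrt(D)) / (2a) = (-1.003 +/- 1.869227) / (-1.244).
  z_1 = (-1.003 + 1.869227) / (-1.244) = -0.6963,   |z_1| = 0.6963.
  z_2 = (-1.003 - 1.869227) / (-1.244) = 2.3089,   |z_2| = 2.3089.
Moduli of all roots: 0.6963, 2.3089.
All moduli strictly greater than 1? No.
Verdict: Not stationary.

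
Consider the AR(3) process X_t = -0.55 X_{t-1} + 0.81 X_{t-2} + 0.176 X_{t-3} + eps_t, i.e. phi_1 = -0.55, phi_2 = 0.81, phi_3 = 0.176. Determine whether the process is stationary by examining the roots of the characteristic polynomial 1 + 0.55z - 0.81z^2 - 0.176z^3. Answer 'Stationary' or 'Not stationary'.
\text{Not stationary}

The AR(p) characteristic polynomial is P(z) = 1 + 0.55z - 0.81z^2 - 0.176z^3.
Stationarity requires all roots to lie outside the unit circle, i.e. |z| > 1 for every root.
Degree 3: look for a simple real root z0 first, then factor out (1 - z/z0) and solve the remaining quadratic.
Testing z0 = -5: P(-5) = 1 + (0.55)(-5) + (-0.81)(-5)^2 + (-0.176)(-5)^3
  = 1 + (-2.75) + (-20.25) + (22) = 0.  So z_0 = -5 is a root, |z_0| = 5.
Divide out the factor (1 + 0.2 z) = (1 - z/z0) (since 1/z0 = -0.2):
  P(z) = (1 + 0.2 z)(1 + (0.35) z + (-0.88) z^2)
  [check: z-coef 0.35 - (-0.2) = 0.55; z^2-coef -0.88 - (-0.2)(0.35) = -0.81; z^3-coef -(-0.2)(-0.88) = -0.176.]
Remaining roots from the quadratic factor 1 + (0.35) z + (-0.88) z^2:
  Set 1 + (0.35) z + (-0.88) z^2 = 0, i.e. a z^2 + b z + c = 0 with a = -0.88, b = 0.35, c = 1.
  Discriminant D = b^2 - 4ac = (0.35)^2 - 4*(-0.88)*1 = 0.1225 - (-3.52) = 3.6425.
  D >= 0, so the roots are real: z = (-b +/- sqrt(D)) / (2a) = (-0.35 +/- 1.908533) / (-1.76).
    z_1 = (-0.35 + 1.908533) / (-1.76) = -0.8855,   |z_1| = 0.8855.
    z_2 = (-0.35 - 1.908533) / (-1.76) = 1.2833,   |z_2| = 1.2833.
Moduli of all roots: 5.0000, 0.8855, 1.2833.
All moduli strictly greater than 1? No.
Verdict: Not stationary.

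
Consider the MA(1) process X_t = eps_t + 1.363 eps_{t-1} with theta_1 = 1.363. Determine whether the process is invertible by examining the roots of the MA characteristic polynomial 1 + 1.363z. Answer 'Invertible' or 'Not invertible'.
\text{Not invertible}

The MA(q) characteristic polynomial is P(z) = 1 + 1.363z.
Invertibility requires all roots to lie outside the unit circle, i.e. |z| > 1 for every root.
This is linear in z: 1 + (1.363) z = 0  =>  z = -1/(1.363) = -0.733676,  |z| = 0.733676.
Moduli of all roots: 0.7337.
All moduli strictly greater than 1? No.
Verdict: Not invertible.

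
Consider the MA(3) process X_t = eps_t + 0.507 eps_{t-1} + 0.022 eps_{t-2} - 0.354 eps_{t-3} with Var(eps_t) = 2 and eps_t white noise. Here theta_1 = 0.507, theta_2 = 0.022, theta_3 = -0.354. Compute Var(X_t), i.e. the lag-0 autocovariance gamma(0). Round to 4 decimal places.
\gamma(0) = 2.7657

For an MA(q) process X_t = eps_t + sum_i theta_i eps_{t-i} with
Var(eps_t) = sigma^2, the variance is
  gamma(0) = sigma^2 * (1 + sum_i theta_i^2).
  sum_i theta_i^2 = (0.507)^2 + (0.022)^2 + (-0.354)^2 = 0.257049 + 0.000484 + 0.125316 = 0.382849.
  gamma(0) = 2 * (1 + 0.382849) = 2 * 1.382849 = 2.765698, which rounds to 2.7657.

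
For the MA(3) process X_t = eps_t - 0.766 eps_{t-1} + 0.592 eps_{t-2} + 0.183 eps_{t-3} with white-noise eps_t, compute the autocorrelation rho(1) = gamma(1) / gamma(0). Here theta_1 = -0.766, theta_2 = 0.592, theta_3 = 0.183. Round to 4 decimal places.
\rho(1) = -0.5638

For an MA(q) process with theta_0 = 1, the autocovariance is
  gamma(k) = sigma^2 * sum_{i=0..q-k} theta_i * theta_{i+k},
and rho(k) = gamma(k) / gamma(0). Sigma^2 cancels.
  numerator   = (1)*(-0.766) + (-0.766)*(0.592) + (0.592)*(0.183) = -1.111136.
  denominator = (1)^2 + (-0.766)^2 + (0.592)^2 + (0.183)^2 = 1.970709.
  rho(1) = -1.111136 / 1.970709 = -0.5638.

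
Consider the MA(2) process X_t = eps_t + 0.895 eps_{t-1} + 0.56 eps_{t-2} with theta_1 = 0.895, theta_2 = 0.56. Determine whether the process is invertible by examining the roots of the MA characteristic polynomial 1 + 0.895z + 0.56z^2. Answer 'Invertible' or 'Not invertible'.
\text{Invertible}

The MA(q) characteristic polynomial is P(z) = 1 + 0.895z + 0.56z^2.
Invertibility requires all roots to lie outside the unit circle, i.e. |z| > 1 for every root.
Set 1 + (0.895) z + (0.56) z^2 = 0, i.e. a z^2 + b z + c = 0 with a = 0.56, b = 0.895, c = 1.
Discriminant D = b^2 - 4ac = (0.895)^2 - 4*(0.56)*1 = 0.801025 - (2.24) = -1.438975.
D < 0, so the roots are the complex-conjugate pair z = (-b +/- i sqrt(-D)) / (2a) = -0.7991 +/- 1.071i.
For a conjugate pair |z|^2 = z * conj(z) = (product of roots) = c/a = 1/(0.56) = 1.785714, so |z| = sqrt(1.785714) = 1.3363 for both roots.
Moduli of all roots: 1.3363, 1.3363.
All moduli strictly greater than 1? Yes.
Verdict: Invertible.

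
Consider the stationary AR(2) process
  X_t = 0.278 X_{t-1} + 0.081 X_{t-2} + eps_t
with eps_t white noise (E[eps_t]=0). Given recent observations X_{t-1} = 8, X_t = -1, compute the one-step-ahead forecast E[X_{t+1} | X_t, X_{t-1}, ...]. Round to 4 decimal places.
E[X_{t+1} \mid \mathcal F_t] = 0.3700

For an AR(p) model X_t = c + sum_i phi_i X_{t-i} + eps_t, the
one-step-ahead conditional mean is
  E[X_{t+1} | X_t, ...] = c + sum_i phi_i X_{t+1-i}.
Substitute known values:
  E[X_{t+1} | ...] = (0.278) * (-1) + (0.081) * (8)
                   = 0.3700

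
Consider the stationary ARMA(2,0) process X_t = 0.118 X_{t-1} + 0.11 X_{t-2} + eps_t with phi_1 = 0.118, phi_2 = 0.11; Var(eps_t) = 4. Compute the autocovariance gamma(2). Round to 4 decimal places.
\gamma(2) = 0.5178

Multiply the model equation by X_{t-k} and take expectations. With theta_0 = psi_0 = 1 and psi_j the MA(infinity) weights, this gives
  gamma(k) - sum_i phi_i gamma(k-i) = c_k,
  c_k = sigma^2 * sum_{j=k..q} theta_j psi_{j-k}   (c_k = 0 for k > q),
using gamma(-m) = gamma(m).
Pure AR (q = 0): c_0 = sigma^2 = 4, c_k = 0 for k >= 1.
Equations for k = 0, 1, 2 (AR order 2, c_2 = 0):
  (E0) gamma(0) = phi_1 gamma(1) + phi_2 gamma(2) + c_0
  (E1) gamma(1) = phi_1 gamma(0) + phi_2 gamma(1) + c_1
  (E2) gamma(2) = phi_1 gamma(1) + phi_2 gamma(0)
From (E1): gamma(1) = A gamma(0) + B with
  A = phi_1 / (1 - phi_2) = 0.118 / 0.89 = 0.132584,   B = c_1 / (1 - phi_2) = 0 / 0.89 = 0.
Insert (E2) into (E0): gamma(0) (1 - phi_2^2) = phi_1 (1 + phi_2) gamma(1) + c_0.
  phi_1 (1 + phi_2) = (0.118)(1.11) = 0.13098,   1 - phi_2^2 = 0.9879.
Replace gamma(1) by A gamma(0) + B and collect gamma(0):
  gamma(0) [0.9879 - (0.13098)(0.132584)] = c_0 = 4
  gamma(0) * 0.970534 = 4
  gamma(0) = 4 / 0.970534 = 4.121442.
  gamma(1) = A gamma(0) = (0.132584)(4.121442) = 0.546438.
  gamma(2) = phi_1 gamma(1) + phi_2 gamma(0) = (0.118)(0.546438) + (0.11)(4.121442) = 0.517838.
Therefore gamma(2) = 0.5178 (to 4 decimal places).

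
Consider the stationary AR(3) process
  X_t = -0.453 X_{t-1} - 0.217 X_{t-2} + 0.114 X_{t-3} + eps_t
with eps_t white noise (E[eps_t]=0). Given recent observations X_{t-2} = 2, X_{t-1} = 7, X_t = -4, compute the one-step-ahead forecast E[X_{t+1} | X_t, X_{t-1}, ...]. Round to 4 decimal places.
E[X_{t+1} \mid \mathcal F_t] = 0.5210

For an AR(p) model X_t = c + sum_i phi_i X_{t-i} + eps_t, the
one-step-ahead conditional mean is
  E[X_{t+1} | X_t, ...] = c + sum_i phi_i X_{t+1-i}.
Substitute known values:
  E[X_{t+1} | ...] = (-0.453) * (-4) + (-0.217) * (7) + (0.114) * (2)
                   = 0.5210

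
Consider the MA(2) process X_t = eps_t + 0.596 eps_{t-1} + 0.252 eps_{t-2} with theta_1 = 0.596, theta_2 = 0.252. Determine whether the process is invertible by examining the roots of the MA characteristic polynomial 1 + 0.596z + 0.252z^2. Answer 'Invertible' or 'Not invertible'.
\text{Invertible}

The MA(q) characteristic polynomial is P(z) = 1 + 0.596z + 0.252z^2.
Invertibility requires all roots to lie outside the unit circle, i.e. |z| > 1 for every root.
Set 1 + (0.596) z + (0.252) z^2 = 0, i.e. a z^2 + b z + c = 0 with a = 0.252, b = 0.596, c = 1.
Discriminant D = b^2 - 4ac = (0.596)^2 - 4*(0.252)*1 = 0.355216 - (1.008) = -0.652784.
D < 0, so the roots are the complex-conjugate pair z = (-b +/- i sqrt(-D)) / (2a) = -1.1825 +/- 1.6031i.
For a conjugate pair |z|^2 = z * conj(z) = (product of roots) = c/a = 1/(0.252) = 3.968254, so |z| = sqrt(3.968254) = 1.992 for both roots.
Moduli of all roots: 1.9920, 1.9920.
All moduli strictly greater than 1? Yes.
Verdict: Invertible.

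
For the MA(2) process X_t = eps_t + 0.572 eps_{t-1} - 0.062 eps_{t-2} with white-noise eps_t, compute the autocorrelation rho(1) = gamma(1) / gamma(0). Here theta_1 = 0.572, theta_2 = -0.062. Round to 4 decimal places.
\rho(1) = 0.4031

For an MA(q) process with theta_0 = 1, the autocovariance is
  gamma(k) = sigma^2 * sum_{i=0..q-k} theta_i * theta_{i+k},
and rho(k) = gamma(k) / gamma(0). Sigma^2 cancels.
  numerator   = (1)*(0.572) + (0.572)*(-0.062) = 0.536536.
  denominator = (1)^2 + (0.572)^2 + (-0.062)^2 = 1.331028.
  rho(1) = 0.536536 / 1.331028 = 0.4031.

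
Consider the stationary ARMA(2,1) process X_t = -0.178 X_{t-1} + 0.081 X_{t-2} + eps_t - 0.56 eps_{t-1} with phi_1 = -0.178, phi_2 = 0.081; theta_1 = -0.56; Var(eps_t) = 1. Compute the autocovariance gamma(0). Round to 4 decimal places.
\gamma(0) = 1.6007

Multiply the model equation by X_{t-k} and take expectations. With theta_0 = psi_0 = 1 and psi_j the MA(infinity) weights, this gives
  gamma(k) - sum_i phi_i gamma(k-i) = c_k,
  c_k = sigma^2 * sum_{j=k..q} theta_j psi_{j-k}   (c_k = 0 for k > q),
using gamma(-m) = gamma(m).
psi-weights needed (psi_j = theta_j + sum_i phi_i psi_{j-i}):
  psi_1 = theta_1 + phi_1 = -0.56 + (-0.178) = -0.738
Right-hand sides:
  c_0 = sigma^2 (1 + theta_1 psi_1) = 1 * (1 + (-0.56)(-0.738)) = 1 * 1.41328 = 1.41328
  c_1 = sigma^2 theta_1 = 1 * (-0.56) = -0.56
  c_2 = 0
Equations for k = 0, 1, 2 (AR order 2, c_2 = 0):
  (E0) gamma(0) = phi_1 gamma(1) + phi_2 gamma(2) + c_0
  (E1) gamma(1) = phi_1 gamma(0) + phi_2 gamma(1) + c_1
  (E2) gamma(2) = phi_1 gamma(1) + phi_2 gamma(0)
From (E1): gamma(1) = A gamma(0) + B with
  A = phi_1 / (1 - phi_2) = -0.178 / 0.919 = -0.193689,   B = c_1 / (1 - phi_2) = -0.56 / 0.919 = -0.609358.
Insert (E2) into (E0): gamma(0) (1 - phi_2^2) = phi_1 (1 + phi_2) gamma(1) + c_0.
  phi_1 (1 + phi_2) = (-0.178)(1.081) = -0.192418,   1 - phi_2^2 = 0.993439.
Replace gamma(1) by A gamma(0) + B and collect gamma(0):
  gamma(0) [0.993439 - (-0.192418)(-0.193689)] = (-0.192418)(-0.609358) + 1.41328
  gamma(0) * 0.95617 = 1.530531
  gamma(0) = 1.530531 / 0.95617 = 1.60069.
Therefore gamma(0) = 1.6007 (to 4 decimal places).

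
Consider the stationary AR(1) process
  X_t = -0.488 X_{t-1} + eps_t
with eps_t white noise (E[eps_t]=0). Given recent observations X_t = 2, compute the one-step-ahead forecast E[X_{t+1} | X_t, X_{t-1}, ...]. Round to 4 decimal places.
E[X_{t+1} \mid \mathcal F_t] = -0.9760

For an AR(p) model X_t = c + sum_i phi_i X_{t-i} + eps_t, the
one-step-ahead conditional mean is
  E[X_{t+1} | X_t, ...] = c + sum_i phi_i X_{t+1-i}.
Substitute known values:
  E[X_{t+1} | ...] = (-0.488) * (2)
                   = -0.9760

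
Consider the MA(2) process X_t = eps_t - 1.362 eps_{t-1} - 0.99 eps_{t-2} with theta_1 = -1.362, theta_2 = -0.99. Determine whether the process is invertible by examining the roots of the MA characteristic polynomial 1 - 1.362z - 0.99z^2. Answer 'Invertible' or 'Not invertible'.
\text{Not invertible}

The MA(q) characteristic polynomial is P(z) = 1 - 1.362z - 0.99z^2.
Invertibility requires all roots to lie outside the unit circle, i.e. |z| > 1 for every root.
Set 1 + (-1.362) z + (-0.99) z^2 = 0, i.e. a z^2 + b z + c = 0 with a = -0.99, b = -1.362, c = 1.
Discriminant D = b^2 - 4ac = (-1.362)^2 - 4*(-0.99)*1 = 1.855044 - (-3.96) = 5.815044.
D >= 0, so the roots are real: z = (-b +/- sqrt(D)) / (2a) = (1.362 +/- 2.41144) / (-1.98).
  z_1 = (1.362 + 2.41144) / (-1.98) = -1.9058,   |z_1| = 1.9058.
  z_2 = (1.362 - 2.41144) / (-1.98) = 0.53,   |z_2| = 0.53.
Moduli of all roots: 1.9058, 0.5300.
All moduli strictly greater than 1? No.
Verdict: Not invertible.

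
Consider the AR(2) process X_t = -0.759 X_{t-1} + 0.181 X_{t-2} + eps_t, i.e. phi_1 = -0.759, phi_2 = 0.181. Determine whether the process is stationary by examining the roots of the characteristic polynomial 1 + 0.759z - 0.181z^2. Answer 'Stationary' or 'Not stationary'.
\text{Stationary}

The AR(p) characteristic polynomial is P(z) = 1 + 0.759z - 0.181z^2.
Stationarity requires all roots to lie outside the unit circle, i.e. |z| > 1 for every root.
Set 1 + (0.759) z + (-0.181) z^2 = 0, i.e. a z^2 + b z + c = 0 with a = -0.181, b = 0.759, c = 1.
Discriminant D = b^2 - 4ac = (0.759)^2 - 4*(-0.181)*1 = 0.576081 - (-0.724) = 1.300081.
D >= 0, so the roots are real: z = (-b +/- sqrt(D)) / (2a) = (-0.759 +/- 1.140211) / (-0.362).
  z_1 = (-0.759 + 1.140211) / (-0.362) = -1.0531,   |z_1| = 1.0531.
  z_2 = (-0.759 - 1.140211) / (-0.362) = 5.2464,   |z_2| = 5.2464.
Moduli of all roots: 1.0531, 5.2464.
All moduli strictly greater than 1? Yes.
Verdict: Stationary.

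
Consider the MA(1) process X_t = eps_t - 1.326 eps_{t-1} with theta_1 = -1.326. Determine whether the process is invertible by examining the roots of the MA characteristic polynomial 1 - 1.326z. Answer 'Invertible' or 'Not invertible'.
\text{Not invertible}

The MA(q) characteristic polynomial is P(z) = 1 - 1.326z.
Invertibility requires all roots to lie outside the unit circle, i.e. |z| > 1 for every root.
This is linear in z: 1 + (-1.326) z = 0  =>  z = -1/(-1.326) = 0.754148,  |z| = 0.754148.
Moduli of all roots: 0.7541.
All moduli strictly greater than 1? No.
Verdict: Not invertible.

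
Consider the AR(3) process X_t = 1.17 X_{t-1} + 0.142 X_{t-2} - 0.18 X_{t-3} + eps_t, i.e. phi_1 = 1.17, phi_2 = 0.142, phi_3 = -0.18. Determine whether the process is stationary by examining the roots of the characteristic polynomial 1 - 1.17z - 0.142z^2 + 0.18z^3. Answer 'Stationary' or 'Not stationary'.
\text{Not stationary}

The AR(p) characteristic polynomial is P(z) = 1 - 1.17z - 0.142z^2 + 0.18z^3.
Stationarity requires all roots to lie outside the unit circle, i.e. |z| > 1 for every root.
Degree 3: look for a simple real root z0 first, then factor out (1 - z/z0) and solve the remaining quadratic.
Testing z0 = 2.5: P(2.5) = 1 + (-1.17)(2.5) + (-0.142)(2.5)^2 + (0.18)(2.5)^3
  = 1 + (-2.925) + (-0.8875) + (2.8125) = 0.  So z_0 = 2.5 is a root, |z_0| = 2.5.
Divide out the factor (1 - 0.4 z) = (1 - z/z0) (since 1/z0 = 0.4):
  P(z) = (1 - 0.4 z)(1 + (-0.77) z + (-0.45) z^2)
  [check: z-coef -0.77 - (0.4) = -1.17; z^2-coef -0.45 - (0.4)(-0.77) = -0.142; z^3-coef -(0.4)(-0.45) = 0.18.]
Remaining roots from the quadratic factor 1 + (-0.77) z + (-0.45) z^2:
  Set 1 + (-0.77) z + (-0.45) z^2 = 0, i.e. a z^2 + b z + c = 0 with a = -0.45, b = -0.77, c = 1.
  Discriminant D = b^2 - 4ac = (-0.77)^2 - 4*(-0.45)*1 = 0.5929 - (-1.8) = 2.3929.
  D >= 0, so the roots are real: z = (-b +/- sqrt(D)) / (2a) = (0.77 +/- 1.5469) / (-0.9).
    z_1 = (0.77 + 1.5469) / (-0.9) = -2.5743,   |z_1| = 2.5743.
    z_2 = (0.77 - 1.5469) / (-0.9) = 0.8632,   |z_2| = 0.8632.
Moduli of all roots: 2.5000, 2.5743, 0.8632.
All moduli strictly greater than 1? No.
Verdict: Not stationary.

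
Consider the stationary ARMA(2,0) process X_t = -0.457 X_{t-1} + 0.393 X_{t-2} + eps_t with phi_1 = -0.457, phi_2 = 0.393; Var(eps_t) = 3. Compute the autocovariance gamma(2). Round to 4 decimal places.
\gamma(2) = 6.0372

Multiply the model equation by X_{t-k} and take expectations. With theta_0 = psi_0 = 1 and psi_j the MA(infinity) weights, this gives
  gamma(k) - sum_i phi_i gamma(k-i) = c_k,
  c_k = sigma^2 * sum_{j=k..q} theta_j psi_{j-k}   (c_k = 0 for k > q),
using gamma(-m) = gamma(m).
Pure AR (q = 0): c_0 = sigma^2 = 3, c_k = 0 for k >= 1.
Equations for k = 0, 1, 2 (AR order 2, c_2 = 0):
  (E0) gamma(0) = phi_1 gamma(1) + phi_2 gamma(2) + c_0
  (E1) gamma(1) = phi_1 gamma(0) + phi_2 gamma(1) + c_1
  (E2) gamma(2) = phi_1 gamma(1) + phi_2 gamma(0)
From (E1): gamma(1) = A gamma(0) + B with
  A = phi_1 / (1 - phi_2) = -0.457 / 0.607 = -0.752883,   B = c_1 / (1 - phi_2) = 0 / 0.607 = 0.
Insert (E2) into (E0): gamma(0) (1 - phi_2^2) = phi_1 (1 + phi_2) gamma(1) + c_0.
  phi_1 (1 + phi_2) = (-0.457)(1.393) = -0.636601,   1 - phi_2^2 = 0.845551.
Replace gamma(1) by A gamma(0) + B and collect gamma(0):
  gamma(0) [0.845551 - (-0.636601)(-0.752883)] = c_0 = 3
  gamma(0) * 0.366265 = 3
  gamma(0) = 3 / 0.366265 = 8.190793.
  gamma(1) = A gamma(0) = (-0.752883)(8.190793) = -6.166709.
  gamma(2) = phi_1 gamma(1) + phi_2 gamma(0) = (-0.457)(-6.166709) + (0.393)(8.190793) = 6.037168.
Therefore gamma(2) = 6.0372 (to 4 decimal places).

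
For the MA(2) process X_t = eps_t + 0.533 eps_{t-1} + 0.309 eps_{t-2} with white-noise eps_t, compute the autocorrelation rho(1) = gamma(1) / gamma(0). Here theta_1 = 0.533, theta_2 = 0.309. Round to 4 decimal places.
\rho(1) = 0.5057

For an MA(q) process with theta_0 = 1, the autocovariance is
  gamma(k) = sigma^2 * sum_{i=0..q-k} theta_i * theta_{i+k},
and rho(k) = gamma(k) / gamma(0). Sigma^2 cancels.
  numerator   = (1)*(0.533) + (0.533)*(0.309) = 0.697697.
  denominator = (1)^2 + (0.533)^2 + (0.309)^2 = 1.37957.
  rho(1) = 0.697697 / 1.37957 = 0.5057.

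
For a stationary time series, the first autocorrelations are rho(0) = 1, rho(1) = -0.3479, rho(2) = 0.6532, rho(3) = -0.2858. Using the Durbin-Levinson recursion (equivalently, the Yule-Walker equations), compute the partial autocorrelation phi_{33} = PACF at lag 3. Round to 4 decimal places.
\phi_{33} = 0.0260

The PACF at lag k is phi_{kk}, the last component of the solution
to the Yule-Walker system G_k phi = r_k where
  (G_k)_{ij} = rho(|i - j|), (r_k)_i = rho(i), i,j = 1..k.
Equivalently, Durbin-Levinson gives phi_{kk} iteratively:
  phi_{11} = rho(1)
  phi_{kk} = [rho(k) - sum_{j=1..k-1} phi_{k-1,j} rho(k-j)]
            / [1 - sum_{j=1..k-1} phi_{k-1,j} rho(j)],
  phi_{k,j} = phi_{k-1,j} - phi_{kk} phi_{k-1,k-j},  j = 1..k-1.
Step k = 1:
  phi_11 = rho(1) = -0.3479.
Step k = 2:
  phi_22 = [rho(2) - phi_11 rho(1)] / [1 - phi_11 rho(1)] = [0.6532 - (-0.3479)(-0.3479)] / [1 - (-0.3479)(-0.3479)]
         = 0.53216559 / 0.87896559 = 0.605445.
  Update: phi_21 = phi_11 - phi_22 phi_11 = -0.3479 - (0.605445)(-0.3479) = -0.137266.
Step k = 3:
  phi_33 = [rho(3) - phi_21 rho(2) - phi_22 rho(1)] / [1 - phi_21 rho(1) - phi_22 rho(2)]
    numerator   = -0.2858 - (-0.137266)(0.6532) - (0.605445)(-0.3479) = 0.0144963
    denominator = 1 - (-0.137266)(-0.3479) - (0.605445)(0.6532) = 0.55676843
  phi_33 = 0.0144963 / 0.55676843 = 0.026.
Therefore phi_{33} = 0.0260.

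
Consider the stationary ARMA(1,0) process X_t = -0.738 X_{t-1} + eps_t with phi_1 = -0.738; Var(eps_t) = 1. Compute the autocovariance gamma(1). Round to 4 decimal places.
\gamma(1) = -1.6207

Multiply the model equation by X_{t-k} and take expectations. With theta_0 = psi_0 = 1 and psi_j the MA(infinity) weights, this gives
  gamma(k) - sum_i phi_i gamma(k-i) = c_k,
  c_k = sigma^2 * sum_{j=k..q} theta_j psi_{j-k}   (c_k = 0 for k > q),
using gamma(-m) = gamma(m).
Pure AR (q = 0): c_0 = sigma^2 = 1, c_k = 0 for k >= 1.
Equations for k = 0 and k = 1 (AR order 1):
  gamma(0) = phi_1 gamma(1) + c_0
  gamma(1) = phi_1 gamma(0) + c_1
Substituting the second into the first: gamma(0) (1 - phi_1^2) = c_0 + phi_1 c_1, so
  gamma(0) = c_0 / (1 - phi_1^2) = 1 / (1 - (-0.738)^2) = 1 / 0.455356 = 2.196084.
  gamma(1) = phi_1 gamma(0) = (-0.738)(2.196084) = -1.62071.
Therefore gamma(1) = -1.6207 (to 4 decimal places).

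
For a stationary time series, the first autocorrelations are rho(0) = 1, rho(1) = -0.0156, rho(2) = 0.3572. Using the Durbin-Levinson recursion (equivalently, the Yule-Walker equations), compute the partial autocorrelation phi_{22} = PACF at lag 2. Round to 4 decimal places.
\phi_{22} = 0.3570

The PACF at lag k is phi_{kk}, the last component of the solution
to the Yule-Walker system G_k phi = r_k where
  (G_k)_{ij} = rho(|i - j|), (r_k)_i = rho(i), i,j = 1..k.
Equivalently, Durbin-Levinson gives phi_{kk} iteratively:
  phi_{11} = rho(1)
  phi_{kk} = [rho(k) - sum_{j=1..k-1} phi_{k-1,j} rho(k-j)]
            / [1 - sum_{j=1..k-1} phi_{k-1,j} rho(j)],
  phi_{k,j} = phi_{k-1,j} - phi_{kk} phi_{k-1,k-j},  j = 1..k-1.
Step k = 1:
  phi_11 = rho(1) = -0.0156.
Step k = 2:
  phi_22 = [rho(2) - phi_11 rho(1)] / [1 - phi_11 rho(1)] = [0.3572 - (-0.0156)(-0.0156)] / [1 - (-0.0156)(-0.0156)]
         = 0.35695664 / 0.99975664 = 0.357.
Therefore phi_{22} = 0.3570.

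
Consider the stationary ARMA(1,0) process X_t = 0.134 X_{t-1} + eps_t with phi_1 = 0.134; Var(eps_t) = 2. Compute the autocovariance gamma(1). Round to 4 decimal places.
\gamma(1) = 0.2729

Multiply the model equation by X_{t-k} and take expectations. With theta_0 = psi_0 = 1 and psi_j the MA(infinity) weights, this gives
  gamma(k) - sum_i phi_i gamma(k-i) = c_k,
  c_k = sigma^2 * sum_{j=k..q} theta_j psi_{j-k}   (c_k = 0 for k > q),
using gamma(-m) = gamma(m).
Pure AR (q = 0): c_0 = sigma^2 = 2, c_k = 0 for k >= 1.
Equations for k = 0 and k = 1 (AR order 1):
  gamma(0) = phi_1 gamma(1) + c_0
  gamma(1) = phi_1 gamma(0) + c_1
Substituting the second into the first: gamma(0) (1 - phi_1^2) = c_0 + phi_1 c_1, so
  gamma(0) = c_0 / (1 - phi_1^2) = 2 / (1 - (0.134)^2) = 2 / 0.982044 = 2.036569.
  gamma(1) = phi_1 gamma(0) = (0.134)(2.036569) = 0.2729.
Therefore gamma(1) = 0.2729 (to 4 decimal places).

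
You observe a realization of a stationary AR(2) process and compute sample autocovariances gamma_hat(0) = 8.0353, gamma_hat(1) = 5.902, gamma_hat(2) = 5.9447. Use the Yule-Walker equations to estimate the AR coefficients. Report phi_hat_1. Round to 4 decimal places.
\hat\phi_{1} = 0.4150

The Yule-Walker equations for an AR(p) process read, in matrix form,
  Gamma_p phi = r_p,   with   (Gamma_p)_{ij} = gamma(|i - j|),
                       (r_p)_i = gamma(i),   i,j = 1..p.
Substitute the sample gammas (Toeplitz matrix and right-hand side of size 2):
  Gamma_p = [[8.0353, 5.902], [5.902, 8.0353]]
  r_p     = [5.902, 5.9447]
Written out:
  8.0353 phi_1 + 5.902 phi_2 = 5.902
  5.902 phi_1 + 8.0353 phi_2 = 5.9447
Solve by Cramer's rule:
  det = gamma(0)^2 - gamma(1)^2 = (8.0353)^2 - (5.902)^2 = 64.56604609 - 34.833604 = 29.73244209
  phi_hat_1 = [gamma(1) gamma(0) - gamma(1) gamma(2)] / det = [(5.902)(8.0353) - (5.902)(5.9447)] / 29.73244209 = 12.3387212 / 29.73244209 = 0.415
  phi_hat_2 = [gamma(0) gamma(2) - gamma(1)^2] / det = [(8.0353)(5.9447) - (5.902)^2] / 29.73244209 = 12.93384391 / 29.73244209 = 0.435
So phi_hat = [0.4150, 0.4350].
Therefore phi_hat_1 = 0.4150.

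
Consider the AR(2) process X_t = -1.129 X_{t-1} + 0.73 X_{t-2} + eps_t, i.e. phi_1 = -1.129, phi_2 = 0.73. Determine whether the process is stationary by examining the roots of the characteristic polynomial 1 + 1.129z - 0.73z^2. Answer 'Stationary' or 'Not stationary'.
\text{Not stationary}

The AR(p) characteristic polynomial is P(z) = 1 + 1.129z - 0.73z^2.
Stationarity requires all roots to lie outside the unit circle, i.e. |z| > 1 for every root.
Set 1 + (1.129) z + (-0.73) z^2 = 0, i.e. a z^2 + b z + c = 0 with a = -0.73, b = 1.129, c = 1.
Discriminant D = b^2 - 4ac = (1.129)^2 - 4*(-0.73)*1 = 1.274641 - (-2.92) = 4.194641.
D >= 0, so the roots are real: z = (-b +/- sqrt(D)) / (2a) = (-1.129 +/- 2.048082) / (-1.46).
  z_1 = (-1.129 + 2.048082) / (-1.46) = -0.6295,   |z_1| = 0.6295.
  z_2 = (-1.129 - 2.048082) / (-1.46) = 2.1761,   |z_2| = 2.1761.
Moduli of all roots: 0.6295, 2.1761.
All moduli strictly greater than 1? No.
Verdict: Not stationary.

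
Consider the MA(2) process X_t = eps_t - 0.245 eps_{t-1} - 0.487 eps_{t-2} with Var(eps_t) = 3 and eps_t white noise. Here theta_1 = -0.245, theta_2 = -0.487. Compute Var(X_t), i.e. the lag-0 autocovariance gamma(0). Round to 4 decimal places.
\gamma(0) = 3.8916

For an MA(q) process X_t = eps_t + sum_i theta_i eps_{t-i} with
Var(eps_t) = sigma^2, the variance is
  gamma(0) = sigma^2 * (1 + sum_i theta_i^2).
  sum_i theta_i^2 = (-0.245)^2 + (-0.487)^2 = 0.060025 + 0.237169 = 0.297194.
  gamma(0) = 3 * (1 + 0.297194) = 3 * 1.297194 = 3.891582, which rounds to 3.8916.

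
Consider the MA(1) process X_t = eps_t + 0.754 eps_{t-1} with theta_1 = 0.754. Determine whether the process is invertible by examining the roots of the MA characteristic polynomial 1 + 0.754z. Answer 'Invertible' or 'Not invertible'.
\text{Invertible}

The MA(q) characteristic polynomial is P(z) = 1 + 0.754z.
Invertibility requires all roots to lie outside the unit circle, i.e. |z| > 1 for every root.
This is linear in z: 1 + (0.754) z = 0  =>  z = -1/(0.754) = -1.32626,  |z| = 1.32626.
Moduli of all roots: 1.3263.
All moduli strictly greater than 1? Yes.
Verdict: Invertible.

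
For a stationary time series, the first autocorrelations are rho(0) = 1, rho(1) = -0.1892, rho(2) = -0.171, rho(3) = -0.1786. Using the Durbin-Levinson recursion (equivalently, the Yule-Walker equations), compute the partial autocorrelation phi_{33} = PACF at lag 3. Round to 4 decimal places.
\phi_{33} = -0.2810

The PACF at lag k is phi_{kk}, the last component of the solution
to the Yule-Walker system G_k phi = r_k where
  (G_k)_{ij} = rho(|i - j|), (r_k)_i = rho(i), i,j = 1..k.
Equivalently, Durbin-Levinson gives phi_{kk} iteratively:
  phi_{11} = rho(1)
  phi_{kk} = [rho(k) - sum_{j=1..k-1} phi_{k-1,j} rho(k-j)]
            / [1 - sum_{j=1..k-1} phi_{k-1,j} rho(j)],
  phi_{k,j} = phi_{k-1,j} - phi_{kk} phi_{k-1,k-j},  j = 1..k-1.
Step k = 1:
  phi_11 = rho(1) = -0.1892.
Step k = 2:
  phi_22 = [rho(2) - phi_11 rho(1)] / [1 - phi_11 rho(1)] = [-0.171 - (-0.1892)(-0.1892)] / [1 - (-0.1892)(-0.1892)]
         = -0.20679664 / 0.96420336 = -0.214474.
  Update: phi_21 = phi_11 - phi_22 phi_11 = -0.1892 - (-0.214474)(-0.1892) = -0.229778.
Step k = 3:
  phi_33 = [rho(3) - phi_21 rho(2) - phi_22 rho(1)] / [1 - phi_21 rho(1) - phi_22 rho(2)]
    numerator   = -0.1786 - (-0.229778)(-0.171) - (-0.214474)(-0.1892) = -0.25847062
    denominator = 1 - (-0.229778)(-0.1892) - (-0.214474)(-0.171) = 0.91985084
  phi_33 = -0.25847062 / 0.91985084 = -0.281.
Therefore phi_{33} = -0.2810.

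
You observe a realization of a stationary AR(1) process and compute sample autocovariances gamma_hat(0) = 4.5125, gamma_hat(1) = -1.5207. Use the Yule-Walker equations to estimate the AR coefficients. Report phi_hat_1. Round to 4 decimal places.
\hat\phi_{1} = -0.3370

The Yule-Walker equations for an AR(p) process read, in matrix form,
  Gamma_p phi = r_p,   with   (Gamma_p)_{ij} = gamma(|i - j|),
                       (r_p)_i = gamma(i),   i,j = 1..p.
Substitute the sample gammas (Toeplitz matrix and right-hand side of size 1):
  Gamma_p = [[4.5125]]
  r_p     = [-1.5207]
With p = 1 this is the single equation gamma(0) phi_1 = gamma(1):
  phi_hat_1 = gamma(1) / gamma(0) = -1.5207 / 4.5125 = -0.3370.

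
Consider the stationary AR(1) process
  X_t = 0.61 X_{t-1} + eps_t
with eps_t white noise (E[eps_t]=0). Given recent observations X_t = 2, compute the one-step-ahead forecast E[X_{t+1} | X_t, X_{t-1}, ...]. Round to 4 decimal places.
E[X_{t+1} \mid \mathcal F_t] = 1.2200

For an AR(p) model X_t = c + sum_i phi_i X_{t-i} + eps_t, the
one-step-ahead conditional mean is
  E[X_{t+1} | X_t, ...] = c + sum_i phi_i X_{t+1-i}.
Substitute known values:
  E[X_{t+1} | ...] = (0.61) * (2)
                   = 1.2200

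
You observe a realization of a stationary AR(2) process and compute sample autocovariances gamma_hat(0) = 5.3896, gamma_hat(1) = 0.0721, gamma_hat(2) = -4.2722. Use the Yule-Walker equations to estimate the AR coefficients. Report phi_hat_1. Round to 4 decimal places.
\hat\phi_{1} = 0.0240

The Yule-Walker equations for an AR(p) process read, in matrix form,
  Gamma_p phi = r_p,   with   (Gamma_p)_{ij} = gamma(|i - j|),
                       (r_p)_i = gamma(i),   i,j = 1..p.
Substitute the sample gammas (Toeplitz matrix and right-hand side of size 2):
  Gamma_p = [[5.3896, 0.0721], [0.0721, 5.3896]]
  r_p     = [0.0721, -4.2722]
Written out:
  5.3896 phi_1 + 0.0721 phi_2 = 0.0721
  0.0721 phi_1 + 5.3896 phi_2 = -4.2722
Solve by Cramer's rule:
  det = gamma(0)^2 - gamma(1)^2 = (5.3896)^2 - (0.0721)^2 = 29.04778816 - 0.00519841 = 29.04258975
  phi_hat_1 = [gamma(1) gamma(0) - gamma(1) gamma(2)] / det = [(0.0721)(5.3896) - (0.0721)(-4.2722)] / 29.04258975 = 0.69661578 / 29.04258975 = 0.024
  phi_hat_2 = [gamma(0) gamma(2) - gamma(1)^2] / det = [(5.3896)(-4.2722) - (0.0721)^2] / 29.04258975 = -23.03064753 / 29.04258975 = -0.793
So phi_hat = [0.0240, -0.7930].
Therefore phi_hat_1 = 0.0240.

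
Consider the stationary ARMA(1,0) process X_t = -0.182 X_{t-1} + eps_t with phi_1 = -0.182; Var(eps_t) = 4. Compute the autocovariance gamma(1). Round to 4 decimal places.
\gamma(1) = -0.7529

Multiply the model equation by X_{t-k} and take expectations. With theta_0 = psi_0 = 1 and psi_j the MA(infinity) weights, this gives
  gamma(k) - sum_i phi_i gamma(k-i) = c_k,
  c_k = sigma^2 * sum_{j=k..q} theta_j psi_{j-k}   (c_k = 0 for k > q),
using gamma(-m) = gamma(m).
Pure AR (q = 0): c_0 = sigma^2 = 4, c_k = 0 for k >= 1.
Equations for k = 0 and k = 1 (AR order 1):
  gamma(0) = phi_1 gamma(1) + c_0
  gamma(1) = phi_1 gamma(0) + c_1
Substituting the second into the first: gamma(0) (1 - phi_1^2) = c_0 + phi_1 c_1, so
  gamma(0) = c_0 / (1 - phi_1^2) = 4 / (1 - (-0.182)^2) = 4 / 0.966876 = 4.137035.
  gamma(1) = phi_1 gamma(0) = (-0.182)(4.137035) = -0.75294.
Therefore gamma(1) = -0.7529 (to 4 decimal places).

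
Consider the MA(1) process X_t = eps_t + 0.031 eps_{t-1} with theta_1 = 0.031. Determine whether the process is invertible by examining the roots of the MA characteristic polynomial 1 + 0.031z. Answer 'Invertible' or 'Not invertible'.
\text{Invertible}

The MA(q) characteristic polynomial is P(z) = 1 + 0.031z.
Invertibility requires all roots to lie outside the unit circle, i.e. |z| > 1 for every root.
This is linear in z: 1 + (0.031) z = 0  =>  z = -1/(0.031) = -32.258065,  |z| = 32.258065.
Moduli of all roots: 32.2581.
All moduli strictly greater than 1? Yes.
Verdict: Invertible.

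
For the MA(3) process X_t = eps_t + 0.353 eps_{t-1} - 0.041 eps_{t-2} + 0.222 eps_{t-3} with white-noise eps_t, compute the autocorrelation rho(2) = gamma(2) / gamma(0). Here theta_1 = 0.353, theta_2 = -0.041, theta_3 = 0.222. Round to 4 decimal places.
\rho(2) = 0.0318

For an MA(q) process with theta_0 = 1, the autocovariance is
  gamma(k) = sigma^2 * sum_{i=0..q-k} theta_i * theta_{i+k},
and rho(k) = gamma(k) / gamma(0). Sigma^2 cancels.
  numerator   = (1)*(-0.041) + (0.353)*(0.222) = 0.037366.
  denominator = (1)^2 + (0.353)^2 + (-0.041)^2 + (0.222)^2 = 1.175574.
  rho(2) = 0.037366 / 1.175574 = 0.0318.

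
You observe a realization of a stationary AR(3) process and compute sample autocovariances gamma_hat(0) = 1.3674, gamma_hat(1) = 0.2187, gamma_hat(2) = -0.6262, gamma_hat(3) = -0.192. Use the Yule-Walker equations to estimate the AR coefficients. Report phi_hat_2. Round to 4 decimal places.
\hat\phi_{2} = -0.5120

The Yule-Walker equations for an AR(p) process read, in matrix form,
  Gamma_p phi = r_p,   with   (Gamma_p)_{ij} = gamma(|i - j|),
                       (r_p)_i = gamma(i),   i,j = 1..p.
Substitute the sample gammas (Toeplitz matrix and right-hand side of size 3):
  Gamma_p = [[1.3674, 0.2187, -0.6262], [0.2187, 1.3674, 0.2187], [-0.6262, 0.2187, 1.3674]]
  r_p     = [0.2187, -0.6262, -0.192]
Written out (R1..R3):
  (R1) 1.3674 phi_1 + 0.2187 phi_2 - 0.6262 phi_3 = 0.2187
  (R2) 0.2187 phi_1 + 1.3674 phi_2 + 0.2187 phi_3 = -0.6262
  (R3) -0.6262 phi_1 + 0.2187 phi_2 + 1.3674 phi_3 = -0.192
Gaussian elimination:
  R2 <- R2 - (0.2187/1.3674) R1 = R2 - (0.159939) R1:  1.332421 phi_2 + 0.318854 phi_3 = -0.661179
  R3 <- R3 - (-0.6262/1.3674) R1 = R3 - (-0.457949) R1:  0.318854 phi_2 + 1.080632 phi_3 = -0.091846
  R3 <- R3 - (0.318854/1.332421) R2 = R3 - (0.239304) R2:  1.004329 phi_3 = 0.066376
Back-substitution:
  phi_hat_3 = 0.066376 / 1.004329 = 0.06609
  phi_hat_2 = (-0.661179 - (0.318854)(0.06609)) / 1.332421 = -0.512039
  phi_hat_1 = (0.2187 - (0.2187)(-0.512039) - (-0.6262)(0.06609)) / 1.3674 = 0.272099
So phi_hat = [0.2721, -0.5120, 0.0661].
Therefore phi_hat_2 = -0.5120.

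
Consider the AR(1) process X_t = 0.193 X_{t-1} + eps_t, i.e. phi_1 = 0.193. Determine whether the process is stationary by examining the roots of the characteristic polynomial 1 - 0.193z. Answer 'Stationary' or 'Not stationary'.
\text{Stationary}

The AR(p) characteristic polynomial is P(z) = 1 - 0.193z.
Stationarity requires all roots to lie outside the unit circle, i.e. |z| > 1 for every root.
This is linear in z: 1 + (-0.193) z = 0  =>  z = -1/(-0.193) = 5.181347,  |z| = 5.181347.
Moduli of all roots: 5.1813.
All moduli strictly greater than 1? Yes.
Verdict: Stationary.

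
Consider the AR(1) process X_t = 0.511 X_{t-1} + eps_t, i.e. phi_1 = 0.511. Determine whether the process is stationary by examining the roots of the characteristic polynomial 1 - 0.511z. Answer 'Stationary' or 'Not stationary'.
\text{Stationary}

The AR(p) characteristic polynomial is P(z) = 1 - 0.511z.
Stationarity requires all roots to lie outside the unit circle, i.e. |z| > 1 for every root.
This is linear in z: 1 + (-0.511) z = 0  =>  z = -1/(-0.511) = 1.956947,  |z| = 1.956947.
Moduli of all roots: 1.9569.
All moduli strictly greater than 1? Yes.
Verdict: Stationary.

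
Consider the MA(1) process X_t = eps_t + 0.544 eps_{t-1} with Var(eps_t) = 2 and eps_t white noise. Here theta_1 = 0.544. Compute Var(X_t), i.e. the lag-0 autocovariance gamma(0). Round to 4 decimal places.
\gamma(0) = 2.5919

For an MA(q) process X_t = eps_t + sum_i theta_i eps_{t-i} with
Var(eps_t) = sigma^2, the variance is
  gamma(0) = sigma^2 * (1 + sum_i theta_i^2).
  sum_i theta_i^2 = (0.544)^2 = 0.295936.
  gamma(0) = 2 * (1 + 0.295936) = 2 * 1.295936 = 2.591872, which rounds to 2.5919.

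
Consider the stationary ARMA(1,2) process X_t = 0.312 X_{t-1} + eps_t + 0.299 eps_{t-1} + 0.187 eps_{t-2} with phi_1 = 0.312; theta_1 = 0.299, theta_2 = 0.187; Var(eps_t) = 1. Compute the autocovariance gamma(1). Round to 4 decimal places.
\gamma(1) = 0.8910

Multiply the model equation by X_{t-k} and take expectations. With theta_0 = psi_0 = 1 and psi_j the MA(infinity) weights, this gives
  gamma(k) - sum_i phi_i gamma(k-i) = c_k,
  c_k = sigma^2 * sum_{j=k..q} theta_j psi_{j-k}   (c_k = 0 for k > q),
using gamma(-m) = gamma(m).
psi-weights needed (psi_j = theta_j + sum_i phi_i psi_{j-i}):
  psi_1 = theta_1 + phi_1 = 0.299 + (0.312) = 0.611
  psi_2 = theta_2 + phi_1 psi_1 = 0.187 + (0.312)(0.611) = 0.377632
Right-hand sides:
  c_0 = sigma^2 (1 + theta_1 psi_1 + theta_2 psi_2) = 1 * (1 + (0.299)(0.611) + (0.187)(0.377632)) = 1 * 1.253306 = 1.253306
  c_1 = sigma^2 (theta_1 + theta_2 psi_1) = 1 * (0.299 + (0.187)(0.611)) = 0.413257
  c_2 = sigma^2 theta_2 = 1 * (0.187) = 0.187
Equations for k = 0 and k = 1 (AR order 1):
  gamma(0) = phi_1 gamma(1) + c_0
  gamma(1) = phi_1 gamma(0) + c_1
Substituting the second into the first: gamma(0) (1 - phi_1^2) = c_0 + phi_1 c_1, so
  gamma(0) = (c_0 + phi_1 c_1) / (1 - phi_1^2) = (1.253306 + (0.312)(0.413257)) / (1 - (0.312)^2) = 1.382242 / 0.902656 = 1.531306.
  gamma(1) = phi_1 gamma(0) + c_1 = (0.312)(1.531306) + (0.413257) = 0.891024.
Therefore gamma(1) = 0.8910 (to 4 decimal places).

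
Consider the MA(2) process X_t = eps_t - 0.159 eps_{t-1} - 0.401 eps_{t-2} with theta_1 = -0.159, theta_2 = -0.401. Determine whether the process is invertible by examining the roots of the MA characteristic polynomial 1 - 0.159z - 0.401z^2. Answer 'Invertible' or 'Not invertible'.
\text{Invertible}

The MA(q) characteristic polynomial is P(z) = 1 - 0.159z - 0.401z^2.
Invertibility requires all roots to lie outside the unit circle, i.e. |z| > 1 for every root.
Set 1 + (-0.159) z + (-0.401) z^2 = 0, i.e. a z^2 + b z + c = 0 with a = -0.401, b = -0.159, c = 1.
Discriminant D = b^2 - 4ac = (-0.159)^2 - 4*(-0.401)*1 = 0.025281 - (-1.604) = 1.629281.
D >= 0, so the roots are real: z = (-b +/- sqrt(D)) / (2a) = (0.159 +/- 1.276433) / (-0.802).
  z_1 = (0.159 + 1.276433) / (-0.802) = -1.7898,   |z_1| = 1.7898.
  z_2 = (0.159 - 1.276433) / (-0.802) = 1.3933,   |z_2| = 1.3933.
Moduli of all roots: 1.7898, 1.3933.
All moduli strictly greater than 1? Yes.
Verdict: Invertible.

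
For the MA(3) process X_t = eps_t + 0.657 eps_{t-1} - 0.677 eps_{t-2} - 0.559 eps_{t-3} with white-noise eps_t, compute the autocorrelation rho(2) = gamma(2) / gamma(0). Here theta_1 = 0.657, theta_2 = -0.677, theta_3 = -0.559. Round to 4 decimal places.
\rho(2) = -0.4741

For an MA(q) process with theta_0 = 1, the autocovariance is
  gamma(k) = sigma^2 * sum_{i=0..q-k} theta_i * theta_{i+k},
and rho(k) = gamma(k) / gamma(0). Sigma^2 cancels.
  numerator   = (1)*(-0.677) + (0.657)*(-0.559) = -1.044263.
  denominator = (1)^2 + (0.657)^2 + (-0.677)^2 + (-0.559)^2 = 2.202459.
  rho(2) = -1.044263 / 2.202459 = -0.4741.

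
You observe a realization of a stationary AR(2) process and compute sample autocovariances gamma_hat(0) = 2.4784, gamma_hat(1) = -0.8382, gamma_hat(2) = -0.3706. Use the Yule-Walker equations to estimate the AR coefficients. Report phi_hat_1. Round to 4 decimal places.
\hat\phi_{1} = -0.4390

The Yule-Walker equations for an AR(p) process read, in matrix form,
  Gamma_p phi = r_p,   with   (Gamma_p)_{ij} = gamma(|i - j|),
                       (r_p)_i = gamma(i),   i,j = 1..p.
Substitute the sample gammas (Toeplitz matrix and right-hand side of size 2):
  Gamma_p = [[2.4784, -0.8382], [-0.8382, 2.4784]]
  r_p     = [-0.8382, -0.3706]
Written out:
  2.4784 phi_1 - 0.8382 phi_2 = -0.8382
  -0.8382 phi_1 + 2.4784 phi_2 = -0.3706
Solve by Cramer's rule:
  det = gamma(0)^2 - gamma(1)^2 = (2.4784)^2 - (-0.8382)^2 = 6.14246656 - 0.70257924 = 5.43988732
  phi_hat_1 = [gamma(1) gamma(0) - gamma(1) gamma(2)] / det = [(-0.8382)(2.4784) - (-0.8382)(-0.3706)] / 5.43988732 = -2.3880318 / 5.43988732 = -0.439
  phi_hat_2 = [gamma(0) gamma(2) - gamma(1)^2] / det = [(2.4784)(-0.3706) - (-0.8382)^2] / 5.43988732 = -1.62107428 / 5.43988732 = -0.298
So phi_hat = [-0.4390, -0.2980].
Therefore phi_hat_1 = -0.4390.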